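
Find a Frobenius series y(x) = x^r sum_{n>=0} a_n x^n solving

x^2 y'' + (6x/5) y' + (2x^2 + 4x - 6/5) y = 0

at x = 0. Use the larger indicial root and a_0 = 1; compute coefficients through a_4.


Write in Frobenius form y'' + (p(x)/x) y' + (q(x)/x^2) y = 0:
  p(x) = 6/5,  q(x) = 2x^2 + 4x - 6/5.
Indicial equation: r(r-1) + (6/5) r + (-6/5) = 0 -> roots r_1 = 1, r_2 = -6/5.
Take r = r_1 = 1. Let y(x) = x^r sum_{n>=0} a_n x^n with a_0 = 1.
Substitute y = x^r sum a_n x^n and match x^{r+n}. The recurrence is
  D(n) a_n + 4 a_{n-1} + 2 a_{n-2} = 0,  where D(n) = (r+n)(r+n-1) + (6/5)(r+n) + (-6/5).
  a_n = [-4 a_{n-1} - 2 a_{n-2}] / D(n).
Since the indicial polynomial factors as (r - r_1)(r - r_2), D(n) = (r_1 + n - r_1)(r_1 + n - r_2) = n(n + 11/5).
Evaluating step by step (a_0 = 1):
  n = 1: D(1) = 1(1 + 11/5) = 16/5; numerator = -4(1) = -4; a_1 = (-4)/(16/5) = -5/4
  n = 2: D(2) = 2(2 + 11/5) = 42/5; numerator = -4(-5/4) - 2(1) = 3; a_2 = (3)/(42/5) = 5/14
  n = 3: D(3) = 3(3 + 11/5) = 78/5; numerator = -4(5/14) - 2(-5/4) = 15/14; a_3 = (15/14)/(78/5) = 25/364
  n = 4: D(4) = 4(4 + 11/5) = 124/5; numerator = -4(25/364) - 2(5/14) = -90/91; a_4 = (-90/91)/(124/5) = -225/5642

r = 1; a_0 = 1; a_1 = -5/4; a_2 = 5/14; a_3 = 25/364; a_4 = -225/5642


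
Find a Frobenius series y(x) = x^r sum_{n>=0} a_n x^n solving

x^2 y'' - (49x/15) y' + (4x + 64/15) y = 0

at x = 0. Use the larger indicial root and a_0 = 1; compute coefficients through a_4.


Write in Frobenius form y'' + (p(x)/x) y' + (q(x)/x^2) y = 0:
  p(x) = -49/15,  q(x) = 4x + 64/15.
Indicial equation: r(r-1) + (-49/15) r + (64/15) = 0 -> roots r_1 = 8/3, r_2 = 8/5.
Take r = r_1 = 8/3. Let y(x) = x^r sum_{n>=0} a_n x^n with a_0 = 1.
Substitute y = x^r sum a_n x^n and match x^{r+n}. The recurrence is
  D(n) a_n + 4 a_{n-1} = 0,  where D(n) = (r+n)(r+n-1) + (-49/15)(r+n) + (64/15).
  a_n = -4 / D(n) * a_{n-1}.
Since the indicial polynomial factors as (r - r_1)(r - r_2), D(n) = (r_1 + n - r_1)(r_1 + n - r_2) = n(n + 16/15).
Evaluating step by step (a_0 = 1):
  n = 1: D(1) = 1(1 + 16/15) = 31/15; numerator = -4(1) = -4; a_1 = (-4)/(31/15) = -60/31
  n = 2: D(2) = 2(2 + 16/15) = 92/15; numerator = -4(-60/31) = 240/31; a_2 = (240/31)/(92/15) = 900/713
  n = 3: D(3) = 3(3 + 16/15) = 61/5; numerator = -4(900/713) = -3600/713; a_3 = (-3600/713)/(61/5) = -18000/43493
  n = 4: D(4) = 4(4 + 16/15) = 304/15; numerator = -4(-18000/43493) = 72000/43493; a_4 = (72000/43493)/(304/15) = 67500/826367

r = 8/3; a_0 = 1; a_1 = -60/31; a_2 = 900/713; a_3 = -18000/43493; a_4 = 67500/826367


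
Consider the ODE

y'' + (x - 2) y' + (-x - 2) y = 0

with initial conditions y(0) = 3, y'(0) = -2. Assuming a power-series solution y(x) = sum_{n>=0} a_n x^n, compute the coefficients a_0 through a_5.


Ansatz: y(x) = sum_{n>=0} a_n x^n, so y'(x) = sum_{n>=1} n a_n x^(n-1) and y''(x) = sum_{n>=2} n(n-1) a_n x^(n-2).
Substitute into P(x) y'' + Q(x) y' + R(x) y = 0 with P(x) = 1, Q(x) = x - 2, R(x) = -x - 2, and match powers of x.
Initial conditions: a_0 = 3, a_1 = -2.
Setting the coefficient of each power of x to zero and solving order by order (substituting the coefficients already found):
  x^0: 2 a_2 - 2 a_1 - 2 a_0 = 0  ->  2 a_2 = 2 a_1 + 2 a_0 = 2  ->  a_2 = 1
  x^1: 6 a_3 - 4 a_2 - a_1 - a_0 = 0  ->  6 a_3 = 4 a_2 + a_1 + a_0 = 5  ->  a_3 = 5/6
  x^2: 12 a_4 - 6 a_3 - a_1 = 0  ->  12 a_4 = 6 a_3 + a_1 = 3  ->  a_4 = 1/4
  x^3: 20 a_5 - 8 a_4 + a_3 - a_2 = 0  ->  20 a_5 = 8 a_4 - a_3 + a_2 = 13/6  ->  a_5 = 13/120
Truncated series: y(x) = 3 - 2 x + x^2 + (5/6) x^3 + (1/4) x^4 + (13/120) x^5 + O(x^6).

a_0 = 3; a_1 = -2; a_2 = 1; a_3 = 5/6; a_4 = 1/4; a_5 = 13/120


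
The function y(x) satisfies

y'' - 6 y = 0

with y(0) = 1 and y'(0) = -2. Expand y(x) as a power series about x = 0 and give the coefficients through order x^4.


Ansatz: y(x) = sum_{n>=0} a_n x^n, so y'(x) = sum_{n>=1} n a_n x^(n-1) and y''(x) = sum_{n>=2} n(n-1) a_n x^(n-2).
Substitute into P(x) y'' + Q(x) y' + R(x) y = 0 with P(x) = 1, Q(x) = 0, R(x) = -6, and match powers of x.
Initial conditions: a_0 = 1, a_1 = -2.
Setting the coefficient of each power of x to zero and solving order by order (substituting the coefficients already found):
  x^0: 2 a_2 - 6 a_0 = 0  ->  2 a_2 = 6 a_0 = 6  ->  a_2 = 3
  x^1: 6 a_3 - 6 a_1 = 0  ->  6 a_3 = 6 a_1 = -12  ->  a_3 = -2
  x^2: 12 a_4 - 6 a_2 = 0  ->  12 a_4 = 6 a_2 = 18  ->  a_4 = 3/2
Truncated series: y(x) = 1 - 2 x + 3 x^2 - 2 x^3 + (3/2) x^4 + O(x^5).

a_0 = 1; a_1 = -2; a_2 = 3; a_3 = -2; a_4 = 3/2


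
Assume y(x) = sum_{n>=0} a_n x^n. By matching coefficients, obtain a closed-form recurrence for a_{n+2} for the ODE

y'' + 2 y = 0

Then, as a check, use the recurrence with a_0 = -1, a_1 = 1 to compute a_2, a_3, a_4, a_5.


Substitute y = sum_n a_n x^n into y'' + (const) y = 0.
y''(x) = sum_{n>=0} (n+2)(n+1) a_{n+2} x^n.
The ODE becomes sum_n [(n+2)(n+1) a_{n+2} + 2 a_n] x^n = 0.
Setting each coefficient to zero gives the recurrence:
  (n+2)(n+1) a_{n+2} + 2 a_n = 0,
  a_{n+2} = -2 / ((n+1)(n+2)) a_n.

Check with a_0 = -1, a_1 = 1 (apply the recurrence for n = 0, 1, 2, 3): a_0 = -1, a_1 = 1, a_2 = 1, a_3 = -1/3, a_4 = -1/6, a_5 = 1/30.

a_{n+2} = -2/((n+1)(n+2)) * a_n; check: a_0 = -1, a_1 = 1, a_2 = 1, a_3 = -1/3, a_4 = -1/6, a_5 = 1/30


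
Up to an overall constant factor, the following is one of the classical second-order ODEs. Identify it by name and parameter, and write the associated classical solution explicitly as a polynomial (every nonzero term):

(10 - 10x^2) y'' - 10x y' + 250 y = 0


All three coefficients share the factor 10; dividing through by 10 gives  (1 - x^2) y'' - x y' + 25 y = 0.
This matches the Chebyshev equation (1 - x^2) y'' - x y' + n^2 y = 0 (note the -x y' term, not -2x y') with n^2 = 25, so n = 5; the polynomial solution is T_5(x).
With y = sum_k a_k x^k, matching x^k gives (k+2)(k+1) a_{k+2} = (k^2 - n^2) a_k = (k - 5)(k + 5) a_k. The right side vanishes at k = 5, so the series with the parity of 5 terminates at degree 5.
Standard normalization: leading coefficient of T_n is 2^(n-1), so a_5 = 2^4 = 16. Work downward with a_k = (k+1)(k+2) a_{k+2} / ((k - 5)(k + 5)):
  a_3 = (4)(5)(16) / ((3 - 5)(3 + 5)) = 320/(-16) = -20
  a_1 = (2)(3)(-20) / ((1 - 5)(1 + 5)) = -120/(-24) = 5
Hence T_5(x) = 16 x^5 - 20 x^3 + 5 x.

T_5(x); series = 16 x^5 - 20 x^3 + 5 x


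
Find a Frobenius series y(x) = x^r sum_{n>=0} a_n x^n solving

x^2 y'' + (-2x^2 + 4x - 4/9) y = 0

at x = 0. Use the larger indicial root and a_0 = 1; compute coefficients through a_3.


Write in Frobenius form y'' + (p(x)/x) y' + (q(x)/x^2) y = 0:
  p(x) = 0,  q(x) = -2x^2 + 4x - 4/9.
Indicial equation: r(r-1) + (0) r + (-4/9) = 0 -> roots r_1 = 4/3, r_2 = -1/3.
Take r = r_1 = 4/3. Let y(x) = x^r sum_{n>=0} a_n x^n with a_0 = 1.
Substitute y = x^r sum a_n x^n and match x^{r+n}. The recurrence is
  D(n) a_n + 4 a_{n-1} - 2 a_{n-2} = 0,  where D(n) = (r+n)(r+n-1) + (0)(r+n) + (-4/9).
  a_n = [-4 a_{n-1} + 2 a_{n-2}] / D(n).
Since the indicial polynomial factors as (r - r_1)(r - r_2), D(n) = (r_1 + n - r_1)(r_1 + n - r_2) = n(n + 5/3).
Evaluating step by step (a_0 = 1):
  n = 1: D(1) = 1(1 + 5/3) = 8/3; numerator = -4(1) = -4; a_1 = (-4)/(8/3) = -3/2
  n = 2: D(2) = 2(2 + 5/3) = 22/3; numerator = -4(-3/2) + 2(1) = 8; a_2 = (8)/(22/3) = 12/11
  n = 3: D(3) = 3(3 + 5/3) = 14; numerator = -4(12/11) + 2(-3/2) = -81/11; a_3 = (-81/11)/(14) = -81/154

r = 4/3; a_0 = 1; a_1 = -3/2; a_2 = 12/11; a_3 = -81/154


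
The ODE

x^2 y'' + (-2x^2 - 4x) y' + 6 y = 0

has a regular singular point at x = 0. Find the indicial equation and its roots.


Divide by x^2 to reach normal form y'' + P_1(x) y' + P_2(x) y = 0 with P_1(x) = -2 - 4/x and P_2(x) = 6/x^2.
x = 0 is a singular point because the y'-coefficient -2 - 4/x has a pole at x = 0 and the y-coefficient 6/x^2 has a pole at x = 0.
It is a regular singular point because x P_1(x) = p(x) = -2x - 4 and x^2 P_2(x) = q(x) = 6 are polynomials, hence analytic at x = 0.
p(0) = -4,  q(0) = 6.
Indicial equation: r(r-1) + p(0) r + q(0) = 0, i.e. r^2 + (p(0) - 1) r + q(0) = 0, i.e. r^2 - 5 r + 6 = 0.
Discriminant: (-5)^2 - 4(6) = 1, so r = (5 ± 1)/2.
Solving: r_1 = 3, r_2 = 2.

indicial: r^2 - 5 r + 6 = 0; roots r_1 = 3, r_2 = 2


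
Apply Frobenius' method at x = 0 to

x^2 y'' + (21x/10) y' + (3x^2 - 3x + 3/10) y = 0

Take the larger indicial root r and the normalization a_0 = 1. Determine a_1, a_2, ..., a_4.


Write in Frobenius form y'' + (p(x)/x) y' + (q(x)/x^2) y = 0:
  p(x) = 21/10,  q(x) = 3x^2 - 3x + 3/10.
Indicial equation: r(r-1) + (21/10) r + (3/10) = 0 -> roots r_1 = -1/2, r_2 = -3/5.
Take r = r_1 = -1/2. Let y(x) = x^r sum_{n>=0} a_n x^n with a_0 = 1.
Substitute y = x^r sum a_n x^n and match x^{r+n}. The recurrence is
  D(n) a_n - 3 a_{n-1} + 3 a_{n-2} = 0,  where D(n) = (r+n)(r+n-1) + (21/10)(r+n) + (3/10).
  a_n = [3 a_{n-1} - 3 a_{n-2}] / D(n).
Since the indicial polynomial factors as (r - r_1)(r - r_2), D(n) = (r_1 + n - r_1)(r_1 + n - r_2) = n(n + 1/10).
Evaluating step by step (a_0 = 1):
  n = 1: D(1) = 1(1 + 1/10) = 11/10; numerator = 3(1) = 3; a_1 = (3)/(11/10) = 30/11
  n = 2: D(2) = 2(2 + 1/10) = 21/5; numerator = 3(30/11) - 3(1) = 57/11; a_2 = (57/11)/(21/5) = 95/77
  n = 3: D(3) = 3(3 + 1/10) = 93/10; numerator = 3(95/77) - 3(30/11) = -345/77; a_3 = (-345/77)/(93/10) = -1150/2387
  n = 4: D(4) = 4(4 + 1/10) = 82/5; numerator = 3(-1150/2387) - 3(95/77) = -1755/341; a_4 = (-1755/341)/(82/5) = -8775/27962

r = -1/2; a_0 = 1; a_1 = 30/11; a_2 = 95/77; a_3 = -1150/2387; a_4 = -8775/27962


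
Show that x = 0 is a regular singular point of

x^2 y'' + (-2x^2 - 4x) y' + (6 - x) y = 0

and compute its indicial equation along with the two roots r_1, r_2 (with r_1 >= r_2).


Divide by x^2 to reach normal form y'' + P_1(x) y' + P_2(x) y = 0 with P_1(x) = -2 - 4/x and P_2(x) = -1/x + 6/x^2.
x = 0 is a singular point because the y'-coefficient -2 - 4/x has a pole at x = 0 and the y-coefficient -1/x + 6/x^2 has a pole at x = 0.
It is a regular singular point because x P_1(x) = p(x) = -2x - 4 and x^2 P_2(x) = q(x) = 6 - x are polynomials, hence analytic at x = 0.
p(0) = -4,  q(0) = 6.
Indicial equation: r(r-1) + p(0) r + q(0) = 0, i.e. r^2 + (p(0) - 1) r + q(0) = 0, i.e. r^2 - 5 r + 6 = 0.
Discriminant: (-5)^2 - 4(6) = 1, so r = (5 ± 1)/2.
Solving: r_1 = 3, r_2 = 2.

indicial: r^2 - 5 r + 6 = 0; roots r_1 = 3, r_2 = 2


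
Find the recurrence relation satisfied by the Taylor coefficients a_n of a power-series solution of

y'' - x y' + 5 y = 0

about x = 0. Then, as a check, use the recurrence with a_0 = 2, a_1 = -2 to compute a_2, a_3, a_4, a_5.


Substitute y = sum_n a_n x^n.
y''(x) has coefficient (n+2)(n+1) a_{n+2} at x^n;
-x y'(x) has coefficient -n a_n at x^n (shift);
5 y(x) has coefficient 5 a_n at x^n.
Matching x^n: (n+2)(n+1) a_{n+2} + (-n + 5) a_n = 0.
Thus a_{n+2} = (n - 5) / ((n+1)(n+2)) * a_n.

Check with a_0 = 2, a_1 = -2 (apply the recurrence for n = 0, 1, 2, 3): a_0 = 2, a_1 = -2, a_2 = -5, a_3 = 4/3, a_4 = 5/4, a_5 = -2/15.

a_(n+2) = (n - 5) / ((n+1)(n+2)) * a_n; check: a_0 = 2, a_1 = -2, a_2 = -5, a_3 = 4/3, a_4 = 5/4, a_5 = -2/15


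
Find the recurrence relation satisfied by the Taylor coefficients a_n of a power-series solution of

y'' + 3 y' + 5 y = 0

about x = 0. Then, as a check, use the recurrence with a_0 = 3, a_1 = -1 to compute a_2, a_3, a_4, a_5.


Substitute y = sum_n a_n x^n.
y''(x) has coefficient (n+2)(n+1) a_{n+2} at x^n;
3 y'(x) has coefficient 3 (n+1) a_{n+1} at x^n;
5 y(x) has coefficient 5 a_n at x^n.
Matching x^n: (n+2)(n+1) a_{n+2} + 3 (n+1) a_{n+1} + 5 a_n = 0.
Thus a_{n+2} = [-3 (n+1) a_{n+1} - 5 a_n] / ((n+1)(n+2)).

Check with a_0 = 3, a_1 = -1 (apply the recurrence for n = 0, 1, 2, 3): a_0 = 3, a_1 = -1, a_2 = -6, a_3 = 41/6, a_4 = -21/8, a_5 = -2/15.

a_(n+2) = [-3 (n+1) a_(n+1) - 5 a_n] / ((n+1)(n+2)); check: a_0 = 3, a_1 = -1, a_2 = -6, a_3 = 41/6, a_4 = -21/8, a_5 = -2/15


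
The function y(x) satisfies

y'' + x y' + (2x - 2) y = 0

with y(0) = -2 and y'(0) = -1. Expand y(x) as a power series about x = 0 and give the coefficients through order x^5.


Ansatz: y(x) = sum_{n>=0} a_n x^n, so y'(x) = sum_{n>=1} n a_n x^(n-1) and y''(x) = sum_{n>=2} n(n-1) a_n x^(n-2).
Substitute into P(x) y'' + Q(x) y' + R(x) y = 0 with P(x) = 1, Q(x) = x, R(x) = 2x - 2, and match powers of x.
Initial conditions: a_0 = -2, a_1 = -1.
Setting the coefficient of each power of x to zero and solving order by order (substituting the coefficients already found):
  x^0: 2 a_2 - 2 a_0 = 0  ->  2 a_2 = 2 a_0 = -4  ->  a_2 = -2
  x^1: 6 a_3 - a_1 + 2 a_0 = 0  ->  6 a_3 = a_1 - 2 a_0 = 3  ->  a_3 = 1/2
  x^2: 12 a_4 + 2 a_1 = 0  ->  12 a_4 = -2 a_1 = 2  ->  a_4 = 1/6
  x^3: 20 a_5 + a_3 + 2 a_2 = 0  ->  20 a_5 = -a_3 - 2 a_2 = 7/2  ->  a_5 = 7/40
Truncated series: y(x) = -2 - x - 2 x^2 + (1/2) x^3 + (1/6) x^4 + (7/40) x^5 + O(x^6).

a_0 = -2; a_1 = -1; a_2 = -2; a_3 = 1/2; a_4 = 1/6; a_5 = 7/40


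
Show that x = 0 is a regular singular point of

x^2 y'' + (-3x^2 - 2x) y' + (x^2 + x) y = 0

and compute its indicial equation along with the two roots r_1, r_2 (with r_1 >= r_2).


Divide by x^2 to reach normal form y'' + P_1(x) y' + P_2(x) y = 0 with P_1(x) = -3 - 2/x and P_2(x) = 1 + 1/x.
x = 0 is a singular point because the y'-coefficient -3 - 2/x has a pole at x = 0 and the y-coefficient 1 + 1/x has a pole at x = 0.
It is a regular singular point because x P_1(x) = p(x) = -3x - 2 and x^2 P_2(x) = q(x) = x^2 + x are polynomials, hence analytic at x = 0.
p(0) = -2,  q(0) = 0.
Indicial equation: r(r-1) + p(0) r + q(0) = 0, i.e. r^2 + (p(0) - 1) r + q(0) = 0, i.e. r^2 - 3 r = 0.
Discriminant: (-3)^2 - 4(0) = 9, so r = (3 ± 3)/2.
Solving: r_1 = 3, r_2 = 0.

indicial: r^2 - 3 r = 0; roots r_1 = 3, r_2 = 0


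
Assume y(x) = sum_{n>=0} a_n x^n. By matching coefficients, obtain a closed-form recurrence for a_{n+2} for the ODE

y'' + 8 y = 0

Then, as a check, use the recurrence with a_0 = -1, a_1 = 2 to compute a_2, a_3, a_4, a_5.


Substitute y = sum_n a_n x^n into y'' + (const) y = 0.
y''(x) = sum_{n>=0} (n+2)(n+1) a_{n+2} x^n.
The ODE becomes sum_n [(n+2)(n+1) a_{n+2} + 8 a_n] x^n = 0.
Setting each coefficient to zero gives the recurrence:
  (n+2)(n+1) a_{n+2} + 8 a_n = 0,
  a_{n+2} = -8 / ((n+1)(n+2)) a_n.

Check with a_0 = -1, a_1 = 2 (apply the recurrence for n = 0, 1, 2, 3): a_0 = -1, a_1 = 2, a_2 = 4, a_3 = -8/3, a_4 = -8/3, a_5 = 16/15.

a_{n+2} = -8/((n+1)(n+2)) * a_n; check: a_0 = -1, a_1 = 2, a_2 = 4, a_3 = -8/3, a_4 = -8/3, a_5 = 16/15


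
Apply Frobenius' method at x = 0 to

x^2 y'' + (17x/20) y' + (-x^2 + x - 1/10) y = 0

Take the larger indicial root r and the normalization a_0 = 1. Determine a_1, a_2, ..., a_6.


Write in Frobenius form y'' + (p(x)/x) y' + (q(x)/x^2) y = 0:
  p(x) = 17/20,  q(x) = -x^2 + x - 1/10.
Indicial equation: r(r-1) + (17/20) r + (-1/10) = 0 -> roots r_1 = 2/5, r_2 = -1/4.
Take r = r_1 = 2/5. Let y(x) = x^r sum_{n>=0} a_n x^n with a_0 = 1.
Substitute y = x^r sum a_n x^n and match x^{r+n}. The recurrence is
  D(n) a_n + 1 a_{n-1} - 1 a_{n-2} = 0,  where D(n) = (r+n)(r+n-1) + (17/20)(r+n) + (-1/10).
  a_n = [-1 a_{n-1} + 1 a_{n-2}] / D(n).
Since the indicial polynomial factors as (r - r_1)(r - r_2), D(n) = (r_1 + n - r_1)(r_1 + n - r_2) = n(n + 13/20).
Evaluating step by step (a_0 = 1):
  n = 1: D(1) = 1(1 + 13/20) = 33/20; numerator = -1(1) = -1; a_1 = (-1)/(33/20) = -20/33
  n = 2: D(2) = 2(2 + 13/20) = 53/10; numerator = -1(-20/33) + 1(1) = 53/33; a_2 = (53/33)/(53/10) = 10/33
  n = 3: D(3) = 3(3 + 13/20) = 219/20; numerator = -1(10/33) + 1(-20/33) = -10/11; a_3 = (-10/11)/(219/20) = -200/2409
  n = 4: D(4) = 4(4 + 13/20) = 93/5; numerator = -1(-200/2409) + 1(10/33) = 310/803; a_4 = (310/803)/(93/5) = 50/2409
  n = 5: D(5) = 5(5 + 13/20) = 113/4; numerator = -1(50/2409) + 1(-200/2409) = -250/2409; a_5 = (-250/2409)/(113/4) = -1000/272217
  n = 6: D(6) = 6(6 + 13/20) = 399/10; numerator = -1(-1000/272217) + 1(50/2409) = 6650/272217; a_6 = (6650/272217)/(399/10) = 500/816651

r = 2/5; a_0 = 1; a_1 = -20/33; a_2 = 10/33; a_3 = -200/2409; a_4 = 50/2409; a_5 = -1000/272217; a_6 = 500/816651


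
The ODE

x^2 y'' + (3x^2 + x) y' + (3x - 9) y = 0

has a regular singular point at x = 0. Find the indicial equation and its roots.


Divide by x^2 to reach normal form y'' + P_1(x) y' + P_2(x) y = 0 with P_1(x) = 3 + 1/x and P_2(x) = 3/x - 9/x^2.
x = 0 is a singular point because the y'-coefficient 3 + 1/x has a pole at x = 0 and the y-coefficient 3/x - 9/x^2 has a pole at x = 0.
It is a regular singular point because x P_1(x) = p(x) = 3x + 1 and x^2 P_2(x) = q(x) = 3x - 9 are polynomials, hence analytic at x = 0.
p(0) = 1,  q(0) = -9.
Indicial equation: r(r-1) + p(0) r + q(0) = 0, i.e. r^2 + (p(0) - 1) r + q(0) = 0, i.e. r^2 - 9 = 0.
Discriminant: (0)^2 - 4(-9) = 36, so r = (0 ± 6)/2.
Solving: r_1 = 3, r_2 = -3.

indicial: r^2 - 9 = 0; roots r_1 = 3, r_2 = -3


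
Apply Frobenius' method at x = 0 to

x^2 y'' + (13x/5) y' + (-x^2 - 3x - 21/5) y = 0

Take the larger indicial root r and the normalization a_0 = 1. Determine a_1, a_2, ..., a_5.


Write in Frobenius form y'' + (p(x)/x) y' + (q(x)/x^2) y = 0:
  p(x) = 13/5,  q(x) = -x^2 - 3x - 21/5.
Indicial equation: r(r-1) + (13/5) r + (-21/5) = 0 -> roots r_1 = 7/5, r_2 = -3.
Take r = r_1 = 7/5. Let y(x) = x^r sum_{n>=0} a_n x^n with a_0 = 1.
Substitute y = x^r sum a_n x^n and match x^{r+n}. The recurrence is
  D(n) a_n - 3 a_{n-1} - 1 a_{n-2} = 0,  where D(n) = (r+n)(r+n-1) + (13/5)(r+n) + (-21/5).
  a_n = [3 a_{n-1} + 1 a_{n-2}] / D(n).
Since the indicial polynomial factors as (r - r_1)(r - r_2), D(n) = (r_1 + n - r_1)(r_1 + n - r_2) = n(n + 22/5).
Evaluating step by step (a_0 = 1):
  n = 1: D(1) = 1(1 + 22/5) = 27/5; numerator = 3(1) = 3; a_1 = (3)/(27/5) = 5/9
  n = 2: D(2) = 2(2 + 22/5) = 64/5; numerator = 3(5/9) + 1(1) = 8/3; a_2 = (8/3)/(64/5) = 5/24
  n = 3: D(3) = 3(3 + 22/5) = 111/5; numerator = 3(5/24) + 1(5/9) = 85/72; a_3 = (85/72)/(111/5) = 425/7992
  n = 4: D(4) = 4(4 + 22/5) = 168/5; numerator = 3(425/7992) + 1(5/24) = 245/666; a_4 = (245/666)/(168/5) = 175/15984
  n = 5: D(5) = 5(5 + 22/5) = 47; numerator = 3(175/15984) + 1(425/7992) = 1375/15984; a_5 = (1375/15984)/(47) = 1375/751248

r = 7/5; a_0 = 1; a_1 = 5/9; a_2 = 5/24; a_3 = 425/7992; a_4 = 175/15984; a_5 = 1375/751248


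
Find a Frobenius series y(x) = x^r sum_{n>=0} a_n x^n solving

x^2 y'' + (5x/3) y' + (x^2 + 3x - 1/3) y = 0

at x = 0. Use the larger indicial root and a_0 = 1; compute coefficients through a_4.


Write in Frobenius form y'' + (p(x)/x) y' + (q(x)/x^2) y = 0:
  p(x) = 5/3,  q(x) = x^2 + 3x - 1/3.
Indicial equation: r(r-1) + (5/3) r + (-1/3) = 0 -> roots r_1 = 1/3, r_2 = -1.
Take r = r_1 = 1/3. Let y(x) = x^r sum_{n>=0} a_n x^n with a_0 = 1.
Substitute y = x^r sum a_n x^n and match x^{r+n}. The recurrence is
  D(n) a_n + 3 a_{n-1} + 1 a_{n-2} = 0,  where D(n) = (r+n)(r+n-1) + (5/3)(r+n) + (-1/3).
  a_n = [-3 a_{n-1} - 1 a_{n-2}] / D(n).
Since the indicial polynomial factors as (r - r_1)(r - r_2), D(n) = (r_1 + n - r_1)(r_1 + n - r_2) = n(n + 4/3).
Evaluating step by step (a_0 = 1):
  n = 1: D(1) = 1(1 + 4/3) = 7/3; numerator = -3(1) = -3; a_1 = (-3)/(7/3) = -9/7
  n = 2: D(2) = 2(2 + 4/3) = 20/3; numerator = -3(-9/7) - 1(1) = 20/7; a_2 = (20/7)/(20/3) = 3/7
  n = 3: D(3) = 3(3 + 4/3) = 13; numerator = -3(3/7) - 1(-9/7) = 0; a_3 = (0)/(13) = 0
  n = 4: D(4) = 4(4 + 4/3) = 64/3; numerator = -3(0) - 1(3/7) = -3/7; a_4 = (-3/7)/(64/3) = -9/448

r = 1/3; a_0 = 1; a_1 = -9/7; a_2 = 3/7; a_3 = 0; a_4 = -9/448


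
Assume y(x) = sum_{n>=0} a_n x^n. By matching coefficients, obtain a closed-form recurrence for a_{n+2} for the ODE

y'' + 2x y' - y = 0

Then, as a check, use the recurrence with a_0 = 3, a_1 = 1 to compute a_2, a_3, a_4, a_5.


Substitute y = sum_n a_n x^n.
y''(x) has coefficient (n+2)(n+1) a_{n+2} at x^n;
2 x y'(x) has coefficient 2 n a_n at x^n (shift);
-y(x) has coefficient -1 a_n at x^n.
Matching x^n: (n+2)(n+1) a_{n+2} + (2n - 1) a_n = 0.
Thus a_{n+2} = (-2n + 1) / ((n+1)(n+2)) * a_n.

Check with a_0 = 3, a_1 = 1 (apply the recurrence for n = 0, 1, 2, 3): a_0 = 3, a_1 = 1, a_2 = 3/2, a_3 = -1/6, a_4 = -3/8, a_5 = 1/24.

a_(n+2) = (-2n + 1) / ((n+1)(n+2)) * a_n; check: a_0 = 3, a_1 = 1, a_2 = 3/2, a_3 = -1/6, a_4 = -3/8, a_5 = 1/24


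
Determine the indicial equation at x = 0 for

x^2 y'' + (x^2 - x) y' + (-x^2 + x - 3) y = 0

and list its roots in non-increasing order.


Divide by x^2 to reach normal form y'' + P_1(x) y' + P_2(x) y = 0 with P_1(x) = 1 - 1/x and P_2(x) = -1 + 1/x - 3/x^2.
x = 0 is a singular point because the y'-coefficient 1 - 1/x has a pole at x = 0 and the y-coefficient -1 + 1/x - 3/x^2 has a pole at x = 0.
It is a regular singular point because x P_1(x) = p(x) = x - 1 and x^2 P_2(x) = q(x) = -x^2 + x - 3 are polynomials, hence analytic at x = 0.
p(0) = -1,  q(0) = -3.
Indicial equation: r(r-1) + p(0) r + q(0) = 0, i.e. r^2 + (p(0) - 1) r + q(0) = 0, i.e. r^2 - 2 r - 3 = 0.
Discriminant: (-2)^2 - 4(-3) = 16, so r = (2 ± 4)/2.
Solving: r_1 = 3, r_2 = -1.

indicial: r^2 - 2 r - 3 = 0; roots r_1 = 3, r_2 = -1


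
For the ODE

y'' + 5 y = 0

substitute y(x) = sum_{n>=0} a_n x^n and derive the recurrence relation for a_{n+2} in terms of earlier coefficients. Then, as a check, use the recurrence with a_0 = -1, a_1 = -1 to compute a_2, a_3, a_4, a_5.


Substitute y = sum_n a_n x^n into y'' + (const) y = 0.
y''(x) = sum_{n>=0} (n+2)(n+1) a_{n+2} x^n.
The ODE becomes sum_n [(n+2)(n+1) a_{n+2} + 5 a_n] x^n = 0.
Setting each coefficient to zero gives the recurrence:
  (n+2)(n+1) a_{n+2} + 5 a_n = 0,
  a_{n+2} = -5 / ((n+1)(n+2)) a_n.

Check with a_0 = -1, a_1 = -1 (apply the recurrence for n = 0, 1, 2, 3): a_0 = -1, a_1 = -1, a_2 = 5/2, a_3 = 5/6, a_4 = -25/24, a_5 = -5/24.

a_{n+2} = -5/((n+1)(n+2)) * a_n; check: a_0 = -1, a_1 = -1, a_2 = 5/2, a_3 = 5/6, a_4 = -25/24, a_5 = -5/24


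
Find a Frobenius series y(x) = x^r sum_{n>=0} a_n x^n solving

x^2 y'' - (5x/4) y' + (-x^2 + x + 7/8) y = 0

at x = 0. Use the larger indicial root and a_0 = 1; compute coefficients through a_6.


Write in Frobenius form y'' + (p(x)/x) y' + (q(x)/x^2) y = 0:
  p(x) = -5/4,  q(x) = -x^2 + x + 7/8.
Indicial equation: r(r-1) + (-5/4) r + (7/8) = 0 -> roots r_1 = 7/4, r_2 = 1/2.
Take r = r_1 = 7/4. Let y(x) = x^r sum_{n>=0} a_n x^n with a_0 = 1.
Substitute y = x^r sum a_n x^n and match x^{r+n}. The recurrence is
  D(n) a_n + 1 a_{n-1} - 1 a_{n-2} = 0,  where D(n) = (r+n)(r+n-1) + (-5/4)(r+n) + (7/8).
  a_n = [-1 a_{n-1} + 1 a_{n-2}] / D(n).
Since the indicial polynomial factors as (r - r_1)(r - r_2), D(n) = (r_1 + n - r_1)(r_1 + n - r_2) = n(n + 5/4).
Evaluating step by step (a_0 = 1):
  n = 1: D(1) = 1(1 + 5/4) = 9/4; numerator = -1(1) = -1; a_1 = (-1)/(9/4) = -4/9
  n = 2: D(2) = 2(2 + 5/4) = 13/2; numerator = -1(-4/9) + 1(1) = 13/9; a_2 = (13/9)/(13/2) = 2/9
  n = 3: D(3) = 3(3 + 5/4) = 51/4; numerator = -1(2/9) + 1(-4/9) = -2/3; a_3 = (-2/3)/(51/4) = -8/153
  n = 4: D(4) = 4(4 + 5/4) = 21; numerator = -1(-8/153) + 1(2/9) = 14/51; a_4 = (14/51)/(21) = 2/153
  n = 5: D(5) = 5(5 + 5/4) = 125/4; numerator = -1(2/153) + 1(-8/153) = -10/153; a_5 = (-10/153)/(125/4) = -8/3825
  n = 6: D(6) = 6(6 + 5/4) = 87/2; numerator = -1(-8/3825) + 1(2/153) = 58/3825; a_6 = (58/3825)/(87/2) = 4/11475

r = 7/4; a_0 = 1; a_1 = -4/9; a_2 = 2/9; a_3 = -8/153; a_4 = 2/153; a_5 = -8/3825; a_6 = 4/11475


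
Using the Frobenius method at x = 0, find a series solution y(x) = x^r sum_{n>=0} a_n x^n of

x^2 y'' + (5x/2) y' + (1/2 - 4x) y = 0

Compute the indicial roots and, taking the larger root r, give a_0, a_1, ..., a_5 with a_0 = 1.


Write in Frobenius form y'' + (p(x)/x) y' + (q(x)/x^2) y = 0:
  p(x) = 5/2,  q(x) = 1/2 - 4x.
Indicial equation: r(r-1) + (5/2) r + (1/2) = 0 -> roots r_1 = -1/2, r_2 = -1.
Take r = r_1 = -1/2. Let y(x) = x^r sum_{n>=0} a_n x^n with a_0 = 1.
Substitute y = x^r sum a_n x^n and match x^{r+n}. The recurrence is
  D(n) a_n - 4 a_{n-1} = 0,  where D(n) = (r+n)(r+n-1) + (5/2)(r+n) + (1/2).
  a_n = 4 / D(n) * a_{n-1}.
Since the indicial polynomial factors as (r - r_1)(r - r_2), D(n) = (r_1 + n - r_1)(r_1 + n - r_2) = n(n + 1/2).
Evaluating step by step (a_0 = 1):
  n = 1: D(1) = 1(1 + 1/2) = 3/2; numerator = 4(1) = 4; a_1 = (4)/(3/2) = 8/3
  n = 2: D(2) = 2(2 + 1/2) = 5; numerator = 4(8/3) = 32/3; a_2 = (32/3)/(5) = 32/15
  n = 3: D(3) = 3(3 + 1/2) = 21/2; numerator = 4(32/15) = 128/15; a_3 = (128/15)/(21/2) = 256/315
  n = 4: D(4) = 4(4 + 1/2) = 18; numerator = 4(256/315) = 1024/315; a_4 = (1024/315)/(18) = 512/2835
  n = 5: D(5) = 5(5 + 1/2) = 55/2; numerator = 4(512/2835) = 2048/2835; a_5 = (2048/2835)/(55/2) = 4096/155925

r = -1/2; a_0 = 1; a_1 = 8/3; a_2 = 32/15; a_3 = 256/315; a_4 = 512/2835; a_5 = 4096/155925


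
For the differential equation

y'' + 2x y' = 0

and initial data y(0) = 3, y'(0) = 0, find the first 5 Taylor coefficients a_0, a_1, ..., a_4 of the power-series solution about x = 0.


Ansatz: y(x) = sum_{n>=0} a_n x^n, so y'(x) = sum_{n>=1} n a_n x^(n-1) and y''(x) = sum_{n>=2} n(n-1) a_n x^(n-2).
Substitute into P(x) y'' + Q(x) y' + R(x) y = 0 with P(x) = 1, Q(x) = 2x, R(x) = 0, and match powers of x.
Initial conditions: a_0 = 3, a_1 = 0.
Setting the coefficient of each power of x to zero and solving order by order (substituting the coefficients already found):
  x^0: 2 a_2 = 0  ->  a_2 = 0
  x^1: 6 a_3 + 2 a_1 = 0  ->  6 a_3 = -2 a_1 = 0  ->  a_3 = 0
  x^2: 12 a_4 + 4 a_2 = 0  ->  12 a_4 = -4 a_2 = 0  ->  a_4 = 0
Truncated series: y(x) = 3 + O(x^5).

a_0 = 3; a_1 = 0; a_2 = 0; a_3 = 0; a_4 = 0


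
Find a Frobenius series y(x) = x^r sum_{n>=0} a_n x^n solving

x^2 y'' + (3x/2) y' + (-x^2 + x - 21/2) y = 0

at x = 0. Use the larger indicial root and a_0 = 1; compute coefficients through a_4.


Write in Frobenius form y'' + (p(x)/x) y' + (q(x)/x^2) y = 0:
  p(x) = 3/2,  q(x) = -x^2 + x - 21/2.
Indicial equation: r(r-1) + (3/2) r + (-21/2) = 0 -> roots r_1 = 3, r_2 = -7/2.
Take r = r_1 = 3. Let y(x) = x^r sum_{n>=0} a_n x^n with a_0 = 1.
Substitute y = x^r sum a_n x^n and match x^{r+n}. The recurrence is
  D(n) a_n + 1 a_{n-1} - 1 a_{n-2} = 0,  where D(n) = (r+n)(r+n-1) + (3/2)(r+n) + (-21/2).
  a_n = [-1 a_{n-1} + 1 a_{n-2}] / D(n).
Since the indicial polynomial factors as (r - r_1)(r - r_2), D(n) = (r_1 + n - r_1)(r_1 + n - r_2) = n(n + 13/2).
Evaluating step by step (a_0 = 1):
  n = 1: D(1) = 1(1 + 13/2) = 15/2; numerator = -1(1) = -1; a_1 = (-1)/(15/2) = -2/15
  n = 2: D(2) = 2(2 + 13/2) = 17; numerator = -1(-2/15) + 1(1) = 17/15; a_2 = (17/15)/(17) = 1/15
  n = 3: D(3) = 3(3 + 13/2) = 57/2; numerator = -1(1/15) + 1(-2/15) = -1/5; a_3 = (-1/5)/(57/2) = -2/285
  n = 4: D(4) = 4(4 + 13/2) = 42; numerator = -1(-2/285) + 1(1/15) = 7/95; a_4 = (7/95)/(42) = 1/570

r = 3; a_0 = 1; a_1 = -2/15; a_2 = 1/15; a_3 = -2/285; a_4 = 1/570


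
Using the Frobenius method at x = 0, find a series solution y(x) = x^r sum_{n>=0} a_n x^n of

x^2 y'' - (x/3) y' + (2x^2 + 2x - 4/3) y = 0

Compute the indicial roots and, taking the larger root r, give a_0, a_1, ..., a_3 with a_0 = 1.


Write in Frobenius form y'' + (p(x)/x) y' + (q(x)/x^2) y = 0:
  p(x) = -1/3,  q(x) = 2x^2 + 2x - 4/3.
Indicial equation: r(r-1) + (-1/3) r + (-4/3) = 0 -> roots r_1 = 2, r_2 = -2/3.
Take r = r_1 = 2. Let y(x) = x^r sum_{n>=0} a_n x^n with a_0 = 1.
Substitute y = x^r sum a_n x^n and match x^{r+n}. The recurrence is
  D(n) a_n + 2 a_{n-1} + 2 a_{n-2} = 0,  where D(n) = (r+n)(r+n-1) + (-1/3)(r+n) + (-4/3).
  a_n = [-2 a_{n-1} - 2 a_{n-2}] / D(n).
Since the indicial polynomial factors as (r - r_1)(r - r_2), D(n) = (r_1 + n - r_1)(r_1 + n - r_2) = n(n + 8/3).
Evaluating step by step (a_0 = 1):
  n = 1: D(1) = 1(1 + 8/3) = 11/3; numerator = -2(1) = -2; a_1 = (-2)/(11/3) = -6/11
  n = 2: D(2) = 2(2 + 8/3) = 28/3; numerator = -2(-6/11) - 2(1) = -10/11; a_2 = (-10/11)/(28/3) = -15/154
  n = 3: D(3) = 3(3 + 8/3) = 17; numerator = -2(-15/154) - 2(-6/11) = 9/7; a_3 = (9/7)/(17) = 9/119

r = 2; a_0 = 1; a_1 = -6/11; a_2 = -15/154; a_3 = 9/119


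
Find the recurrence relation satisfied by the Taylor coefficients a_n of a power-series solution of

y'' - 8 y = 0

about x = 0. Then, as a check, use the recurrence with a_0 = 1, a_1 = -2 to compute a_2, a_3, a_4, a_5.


Substitute y = sum_n a_n x^n into y'' + (const) y = 0.
y''(x) = sum_{n>=0} (n+2)(n+1) a_{n+2} x^n.
The ODE becomes sum_n [(n+2)(n+1) a_{n+2} - 8 a_n] x^n = 0.
Setting each coefficient to zero gives the recurrence:
  (n+2)(n+1) a_{n+2} - 8 a_n = 0,
  a_{n+2} = 8 / ((n+1)(n+2)) a_n.

Check with a_0 = 1, a_1 = -2 (apply the recurrence for n = 0, 1, 2, 3): a_0 = 1, a_1 = -2, a_2 = 4, a_3 = -8/3, a_4 = 8/3, a_5 = -16/15.

a_{n+2} = 8/((n+1)(n+2)) * a_n; check: a_0 = 1, a_1 = -2, a_2 = 4, a_3 = -8/3, a_4 = 8/3, a_5 = -16/15


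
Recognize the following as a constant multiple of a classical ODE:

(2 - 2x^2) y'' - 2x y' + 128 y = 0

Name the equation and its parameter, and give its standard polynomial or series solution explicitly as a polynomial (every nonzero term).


All three coefficients share the factor 2; dividing through by 2 gives  (1 - x^2) y'' - x y' + 64 y = 0.
This matches the Chebyshev equation (1 - x^2) y'' - x y' + n^2 y = 0 (note the -x y' term, not -2x y') with n^2 = 64, so n = 8; the polynomial solution is T_8(x).
With y = sum_k a_k x^k, matching x^k gives (k+2)(k+1) a_{k+2} = (k^2 - n^2) a_k = (k - 8)(k + 8) a_k. The right side vanishes at k = 8, so the series with the parity of 8 terminates at degree 8.
Standard normalization: leading coefficient of T_n is 2^(n-1), so a_8 = 2^7 = 128. Work downward with a_k = (k+1)(k+2) a_{k+2} / ((k - 8)(k + 8)):
  a_6 = (7)(8)(128) / ((6 - 8)(6 + 8)) = 7168/(-28) = -256
  a_4 = (5)(6)(-256) / ((4 - 8)(4 + 8)) = -7680/(-48) = 160
  a_2 = (3)(4)(160) / ((2 - 8)(2 + 8)) = 1920/(-60) = -32
  a_0 = (1)(2)(-32) / ((0 - 8)(0 + 8)) = -64/(-64) = 1
Hence T_8(x) = 128 x^8 - 256 x^6 + 160 x^4 - 32 x^2 + 1.

T_8(x); series = 128 x^8 - 256 x^6 + 160 x^4 - 32 x^2 + 1


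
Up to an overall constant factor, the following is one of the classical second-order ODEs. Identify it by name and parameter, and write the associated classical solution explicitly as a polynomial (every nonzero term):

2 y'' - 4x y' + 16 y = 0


All three coefficients share the factor 2; dividing through by 2 gives  y'' - 2x y' + 8 y = 0.
This matches the Hermite equation y'' - 2x y' + 2n y = 0 with 2n = 8, so n = 4; the polynomial solution is H_4(x).
With y = sum_k a_k x^k, matching x^k gives (k+2)(k+1) a_{k+2} = 2(k - n) a_k = 2(k - 4) a_k. The right side vanishes at k = 4, so the series with the parity of 4 terminates at degree 4.
Standard normalization: leading coefficient of H_n is 2^n, so a_4 = 2^4 = 16. Work downward with a_k = (k+1)(k+2) a_{k+2} / (2(k - n)):
  a_2 = (3)(4)(16) / (2(2 - 4)) = 192/(-4) = -48
  a_0 = (1)(2)(-48) / (2(0 - 4)) = -96/(-8) = 12
Hence H_4(x) = 16 x^4 - 48 x^2 + 12.

H_4(x); series = 16 x^4 - 48 x^2 + 12


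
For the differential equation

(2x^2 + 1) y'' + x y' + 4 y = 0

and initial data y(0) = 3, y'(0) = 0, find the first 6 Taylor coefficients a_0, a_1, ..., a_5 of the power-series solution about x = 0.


Ansatz: y(x) = sum_{n>=0} a_n x^n, so y'(x) = sum_{n>=1} n a_n x^(n-1) and y''(x) = sum_{n>=2} n(n-1) a_n x^(n-2).
Substitute into P(x) y'' + Q(x) y' + R(x) y = 0 with P(x) = 2x^2 + 1, Q(x) = x, R(x) = 4, and match powers of x.
Initial conditions: a_0 = 3, a_1 = 0.
Setting the coefficient of each power of x to zero and solving order by order (substituting the coefficients already found):
  x^0: 2 a_2 + 4 a_0 = 0  ->  2 a_2 = -4 a_0 = -12  ->  a_2 = -6
  x^1: 6 a_3 + 5 a_1 = 0  ->  6 a_3 = -5 a_1 = 0  ->  a_3 = 0
  x^2: 12 a_4 + 10 a_2 = 0  ->  12 a_4 = -10 a_2 = 60  ->  a_4 = 5
  x^3: 20 a_5 + 19 a_3 = 0  ->  20 a_5 = -19 a_3 = 0  ->  a_5 = 0
Truncated series: y(x) = 3 - 6 x^2 + 5 x^4 + O(x^6).

a_0 = 3; a_1 = 0; a_2 = -6; a_3 = 0; a_4 = 5; a_5 = 0


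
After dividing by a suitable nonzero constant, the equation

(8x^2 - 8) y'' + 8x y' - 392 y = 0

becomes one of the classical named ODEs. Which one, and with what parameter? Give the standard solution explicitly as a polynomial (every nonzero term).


All three coefficients share the factor -8; dividing through by -8 gives  (1 - x^2) y'' - x y' + 49 y = 0.
This matches the Chebyshev equation (1 - x^2) y'' - x y' + n^2 y = 0 (note the -x y' term, not -2x y') with n^2 = 49, so n = 7; the polynomial solution is T_7(x).
With y = sum_k a_k x^k, matching x^k gives (k+2)(k+1) a_{k+2} = (k^2 - n^2) a_k = (k - 7)(k + 7) a_k. The right side vanishes at k = 7, so the series with the parity of 7 terminates at degree 7.
Standard normalization: leading coefficient of T_n is 2^(n-1), so a_7 = 2^6 = 64. Work downward with a_k = (k+1)(k+2) a_{k+2} / ((k - 7)(k + 7)):
  a_5 = (6)(7)(64) / ((5 - 7)(5 + 7)) = 2688/(-24) = -112
  a_3 = (4)(5)(-112) / ((3 - 7)(3 + 7)) = -2240/(-40) = 56
  a_1 = (2)(3)(56) / ((1 - 7)(1 + 7)) = 336/(-48) = -7
Hence T_7(x) = 64 x^7 - 112 x^5 + 56 x^3 - 7 x.

T_7(x); series = 64 x^7 - 112 x^5 + 56 x^3 - 7 x


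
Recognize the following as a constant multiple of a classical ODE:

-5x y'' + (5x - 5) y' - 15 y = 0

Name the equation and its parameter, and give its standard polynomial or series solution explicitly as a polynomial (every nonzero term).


All three coefficients share the factor -5; dividing through by -5 gives  x y'' + (1 - x) y' + 3 y = 0.
This matches the Laguerre equation x y'' + (1 - x) y' + n y = 0 with n = 3; the polynomial solution is L_3(x).
With y = sum_k a_k x^k, matching x^k gives (k+1)k a_{k+1} + (k+1) a_{k+1} - k a_k + n a_k = 0, i.e. (k+1)^2 a_{k+1} = (k - n) a_k = (k - 3) a_k. The right side vanishes at k = 3, so the series terminates at degree 3.
Standard normalization L_n(0) = 1 gives a_0 = 1. Work upward with a_{k+1} = (k - 3) a_k / (k+1)^2:
  a_1 = (0 - 3)(1) / 1^2 = -3/1 = -3
  a_2 = (1 - 3)(-3) / 2^2 = 6/4 = 3/2
  a_3 = (2 - 3)(3/2) / 3^2 = (-3/2)/9 = -1/6
Hence L_3(x) = -x^3/6 + 3 x^2/2 - 3 x + 1.

L_3(x); series = -x^3/6 + 3 x^2/2 - 3 x + 1


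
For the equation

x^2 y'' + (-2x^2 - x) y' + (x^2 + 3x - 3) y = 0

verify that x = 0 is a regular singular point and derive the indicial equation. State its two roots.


Divide by x^2 to reach normal form y'' + P_1(x) y' + P_2(x) y = 0 with P_1(x) = -2 - 1/x and P_2(x) = 1 + 3/x - 3/x^2.
x = 0 is a singular point because the y'-coefficient -2 - 1/x has a pole at x = 0 and the y-coefficient 1 + 3/x - 3/x^2 has a pole at x = 0.
It is a regular singular point because x P_1(x) = p(x) = -2x - 1 and x^2 P_2(x) = q(x) = x^2 + 3x - 3 are polynomials, hence analytic at x = 0.
p(0) = -1,  q(0) = -3.
Indicial equation: r(r-1) + p(0) r + q(0) = 0, i.e. r^2 + (p(0) - 1) r + q(0) = 0, i.e. r^2 - 2 r - 3 = 0.
Discriminant: (-2)^2 - 4(-3) = 16, so r = (2 ± 4)/2.
Solving: r_1 = 3, r_2 = -1.

indicial: r^2 - 2 r - 3 = 0; roots r_1 = 3, r_2 = -1


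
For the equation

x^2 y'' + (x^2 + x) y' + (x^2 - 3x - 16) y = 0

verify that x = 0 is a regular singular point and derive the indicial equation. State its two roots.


Divide by x^2 to reach normal form y'' + P_1(x) y' + P_2(x) y = 0 with P_1(x) = 1 + 1/x and P_2(x) = 1 - 3/x - 16/x^2.
x = 0 is a singular point because the y'-coefficient 1 + 1/x has a pole at x = 0 and the y-coefficient 1 - 3/x - 16/x^2 has a pole at x = 0.
It is a regular singular point because x P_1(x) = p(x) = x + 1 and x^2 P_2(x) = q(x) = x^2 - 3x - 16 are polynomials, hence analytic at x = 0.
p(0) = 1,  q(0) = -16.
Indicial equation: r(r-1) + p(0) r + q(0) = 0, i.e. r^2 + (p(0) - 1) r + q(0) = 0, i.e. r^2 - 16 = 0.
Discriminant: (0)^2 - 4(-16) = 64, so r = (0 ± 8)/2.
Solving: r_1 = 4, r_2 = -4.

indicial: r^2 - 16 = 0; roots r_1 = 4, r_2 = -4


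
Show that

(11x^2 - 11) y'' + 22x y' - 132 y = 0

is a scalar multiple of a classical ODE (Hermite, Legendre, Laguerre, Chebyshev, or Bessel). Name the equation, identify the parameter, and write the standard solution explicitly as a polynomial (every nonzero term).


All three coefficients share the factor -11; dividing through by -11 gives  (1 - x^2) y'' - 2x y' + 12 y = 0.
This matches the Legendre equation (1 - x^2) y'' - 2x y' + n(n+1) y = 0 (note the -2x y' term) with n(n+1) = 12, so n = 3; the polynomial solution is P_3(x).
With y = sum_k a_k x^k, matching x^k gives (k+2)(k+1) a_{k+2} = [k(k+1) - n(n+1)] a_k = (k - 3)(k + 4) a_k. The right side vanishes at k = 3, so the series with the parity of 3 terminates at degree 3.
Standard normalization (P_n(1) = 1): leading coefficient (2n)!/(2^n (n!)^2) = 720/(8*36) = 5/2, so a_3 = 5/2. Work downward with a_k = (k+1)(k+2) a_{k+2} / ((k - 3)(k + 4)):
  a_1 = (2)(3)(5/2) / ((1 - 3)(1 + 4)) = 15/(-10) = -3/2
Hence P_3(x) = 5 x^3/2 - 3 x/2.

P_3(x); series = 5 x^3/2 - 3 x/2


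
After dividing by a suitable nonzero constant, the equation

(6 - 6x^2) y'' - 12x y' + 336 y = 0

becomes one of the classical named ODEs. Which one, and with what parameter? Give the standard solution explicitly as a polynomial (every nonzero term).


All three coefficients share the factor 6; dividing through by 6 gives  (1 - x^2) y'' - 2x y' + 56 y = 0.
This matches the Legendre equation (1 - x^2) y'' - 2x y' + n(n+1) y = 0 (note the -2x y' term) with n(n+1) = 56, so n = 7; the polynomial solution is P_7(x).
With y = sum_k a_k x^k, matching x^k gives (k+2)(k+1) a_{k+2} = [k(k+1) - n(n+1)] a_k = (k - 7)(k + 8) a_k. The right side vanishes at k = 7, so the series with the parity of 7 terminates at degree 7.
Standard normalization (P_n(1) = 1): leading coefficient (2n)!/(2^n (n!)^2) = 87178291200/(128*25401600) = 429/16, so a_7 = 429/16. Work downward with a_k = (k+1)(k+2) a_{k+2} / ((k - 7)(k + 8)):
  a_5 = (6)(7)(429/16) / ((5 - 7)(5 + 8)) = (9009/8)/(-26) = -693/16
  a_3 = (4)(5)(-693/16) / ((3 - 7)(3 + 8)) = (-3465/4)/(-44) = 315/16
  a_1 = (2)(3)(315/16) / ((1 - 7)(1 + 8)) = (945/8)/(-54) = -35/16
Hence P_7(x) = 429 x^7/16 - 693 x^5/16 + 315 x^3/16 - 35 x/16.

P_7(x); series = 429 x^7/16 - 693 x^5/16 + 315 x^3/16 - 35 x/16


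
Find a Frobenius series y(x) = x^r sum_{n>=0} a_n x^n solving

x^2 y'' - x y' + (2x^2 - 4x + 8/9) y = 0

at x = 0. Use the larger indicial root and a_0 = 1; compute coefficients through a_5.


Write in Frobenius form y'' + (p(x)/x) y' + (q(x)/x^2) y = 0:
  p(x) = -1,  q(x) = 2x^2 - 4x + 8/9.
Indicial equation: r(r-1) + (-1) r + (8/9) = 0 -> roots r_1 = 4/3, r_2 = 2/3.
Take r = r_1 = 4/3. Let y(x) = x^r sum_{n>=0} a_n x^n with a_0 = 1.
Substitute y = x^r sum a_n x^n and match x^{r+n}. The recurrence is
  D(n) a_n - 4 a_{n-1} + 2 a_{n-2} = 0,  where D(n) = (r+n)(r+n-1) + (-1)(r+n) + (8/9).
  a_n = [4 a_{n-1} - 2 a_{n-2}] / D(n).
Since the indicial polynomial factors as (r - r_1)(r - r_2), D(n) = (r_1 + n - r_1)(r_1 + n - r_2) = n(n + 2/3).
Evaluating step by step (a_0 = 1):
  n = 1: D(1) = 1(1 + 2/3) = 5/3; numerator = 4(1) = 4; a_1 = (4)/(5/3) = 12/5
  n = 2: D(2) = 2(2 + 2/3) = 16/3; numerator = 4(12/5) - 2(1) = 38/5; a_2 = (38/5)/(16/3) = 57/40
  n = 3: D(3) = 3(3 + 2/3) = 11; numerator = 4(57/40) - 2(12/5) = 9/10; a_3 = (9/10)/(11) = 9/110
  n = 4: D(4) = 4(4 + 2/3) = 56/3; numerator = 4(9/110) - 2(57/40) = -111/44; a_4 = (-111/44)/(56/3) = -333/2464
  n = 5: D(5) = 5(5 + 2/3) = 85/3; numerator = 4(-333/2464) - 2(9/110) = -2169/3080; a_5 = (-2169/3080)/(85/3) = -6507/261800

r = 4/3; a_0 = 1; a_1 = 12/5; a_2 = 57/40; a_3 = 9/110; a_4 = -333/2464; a_5 = -6507/261800


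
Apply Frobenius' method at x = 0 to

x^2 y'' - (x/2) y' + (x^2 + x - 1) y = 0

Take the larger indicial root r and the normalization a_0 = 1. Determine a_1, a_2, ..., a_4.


Write in Frobenius form y'' + (p(x)/x) y' + (q(x)/x^2) y = 0:
  p(x) = -1/2,  q(x) = x^2 + x - 1.
Indicial equation: r(r-1) + (-1/2) r + (-1) = 0 -> roots r_1 = 2, r_2 = -1/2.
Take r = r_1 = 2. Let y(x) = x^r sum_{n>=0} a_n x^n with a_0 = 1.
Substitute y = x^r sum a_n x^n and match x^{r+n}. The recurrence is
  D(n) a_n + 1 a_{n-1} + 1 a_{n-2} = 0,  where D(n) = (r+n)(r+n-1) + (-1/2)(r+n) + (-1).
  a_n = [-1 a_{n-1} - 1 a_{n-2}] / D(n).
Since the indicial polynomial factors as (r - r_1)(r - r_2), D(n) = (r_1 + n - r_1)(r_1 + n - r_2) = n(n + 5/2).
Evaluating step by step (a_0 = 1):
  n = 1: D(1) = 1(1 + 5/2) = 7/2; numerator = -1(1) = -1; a_1 = (-1)/(7/2) = -2/7
  n = 2: D(2) = 2(2 + 5/2) = 9; numerator = -1(-2/7) - 1(1) = -5/7; a_2 = (-5/7)/(9) = -5/63
  n = 3: D(3) = 3(3 + 5/2) = 33/2; numerator = -1(-5/63) - 1(-2/7) = 23/63; a_3 = (23/63)/(33/2) = 46/2079
  n = 4: D(4) = 4(4 + 5/2) = 26; numerator = -1(46/2079) - 1(-5/63) = 17/297; a_4 = (17/297)/(26) = 17/7722

r = 2; a_0 = 1; a_1 = -2/7; a_2 = -5/63; a_3 = 46/2079; a_4 = 17/7722
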